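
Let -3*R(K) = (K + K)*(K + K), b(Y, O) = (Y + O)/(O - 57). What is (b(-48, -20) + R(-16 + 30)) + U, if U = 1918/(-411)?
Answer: -20414/77 ≈ -265.12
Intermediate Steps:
b(Y, O) = (O + Y)/(-57 + O)
U = -14/3 (U = 1918*(-1/411) = -14/3 ≈ -4.6667)
R(K) = -4*K²/3 (R(K) = -(K + K)*(K + K)/3 = -2*K*2*K/3 = -4*K²/3)
(b(-48, -20) + R(-16 + 30)) + U = ((-20 - 48)/(-57 - 20) - 4*(-16 + 30)²/3) - 14/3 = (-68/(-77) - 4/3*14²) - 14/3 = (-1/77*(-68) - 4/3*196) - 14/3 = (68/77 - 784/3) - 14/3 = -60164/231 - 14/3 = -20414/77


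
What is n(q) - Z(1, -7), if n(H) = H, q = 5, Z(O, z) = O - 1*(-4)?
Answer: 0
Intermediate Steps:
Z(O, z) = 4 + O (Z(O, z) = O + 4 = 4 + O)
n(q) - Z(1, -7) = 5 - (4 + 1) = 5 - 1*5 = 5 - 5 = 0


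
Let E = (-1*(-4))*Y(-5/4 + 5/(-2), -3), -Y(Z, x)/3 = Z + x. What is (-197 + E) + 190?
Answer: 74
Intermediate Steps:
Y(Z, x) = -3*Z - 3*x (Y(Z, x) = -3*(Z + x) = -3*Z - 3*x)
E = 81 (E = (-1*(-4))*(-3*(-5/4 + 5/(-2)) - 3*(-3)) = 4*(-3*(-5*1/4 + 5*(-1/2)) + 9) = 4*(-3*(-5/4 - 5/2) + 9) = 4*(-3*(-15/4) + 9) = 4*(45/4 + 9) = 4*(81/4) = 81)
(-197 + E) + 190 = (-197 + 81) + 190 = -116 + 190 = 74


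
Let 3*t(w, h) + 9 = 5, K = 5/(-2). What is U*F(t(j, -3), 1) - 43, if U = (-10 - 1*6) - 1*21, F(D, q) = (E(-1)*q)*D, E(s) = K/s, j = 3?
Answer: 241/3 ≈ 80.333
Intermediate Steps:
K = -5/2 (K = 5*(-½) = -5/2 ≈ -2.5000)
E(s) = -5/(2*s)
t(w, h) = -4/3 (t(w, h) = -3 + (⅓)*5 = -3 + 5/3 = -4/3)
F(D, q) = 5*D*q/2 (F(D, q) = ((-5/2/(-1))*q)*D = ((-5/2*(-1))*q)*D = (5*q/2)*D = 5*D*q/2)
U = -37 (U = (-10 - 6) - 21 = -16 - 21 = -37)
U*F(t(j, -3), 1) - 43 = -185*(-4)/(2*3) - 43 = -37*(-10/3) - 43 = 370/3 - 43 = 241/3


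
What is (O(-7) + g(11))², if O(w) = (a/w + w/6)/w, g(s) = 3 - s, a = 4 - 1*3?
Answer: 5276209/86436 ≈ 61.042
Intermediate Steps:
a = 1 (a = 4 - 3 = 1)
O(w) = (1/w + w/6)/w
(O(-7) + g(11))² = ((⅙ + (-7)⁻²) + (3 - 1*11))² = ((⅙ + 1/49) + (3 - 11))² = (55/294 - 8)² = (-2297/294)² = 5276209/86436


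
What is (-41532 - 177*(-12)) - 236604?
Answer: -276012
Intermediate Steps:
(-41532 - 177*(-12)) - 236604 = (-41532 + 2124) - 236604 = -39408 - 236604 = -276012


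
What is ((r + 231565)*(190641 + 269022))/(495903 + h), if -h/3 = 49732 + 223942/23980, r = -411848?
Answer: -331201467100570/1385560339 ≈ -2.3904e+5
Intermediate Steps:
h = -1789195953/11990 (h = -3*(49732 + 223942/23980) = -3*(49732 + 223942*(1/23980)) = -3*(49732 + 111971/11990) = -3*596398651/11990 = -1789195953/11990 ≈ -1.4922e+5)
((r + 231565)*(190641 + 269022))/(495903 + h) = ((-411848 + 231565)*(190641 + 269022))/(495903 - 1789195953/11990) = (-180283*459663)/(4156681017/11990) = -82869424629*11990/4156681017 = -331201467100570/1385560339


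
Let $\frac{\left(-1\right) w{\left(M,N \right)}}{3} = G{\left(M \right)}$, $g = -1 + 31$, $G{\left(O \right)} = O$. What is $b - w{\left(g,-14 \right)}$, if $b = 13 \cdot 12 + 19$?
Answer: $265$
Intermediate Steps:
$g = 30$
$w{\left(M,N \right)} = - 3 M$
$b = 175$ ($b = 156 + 19 = 175$)
$b - w{\left(g,-14 \right)} = 175 - \left(-3\right) 30 = 175 - -90 = 175 + 90 = 265$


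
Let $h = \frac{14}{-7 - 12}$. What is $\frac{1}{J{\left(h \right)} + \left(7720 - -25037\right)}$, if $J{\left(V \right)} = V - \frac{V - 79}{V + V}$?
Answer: $\frac{532}{17397547} \approx 3.0579 \cdot 10^{-5}$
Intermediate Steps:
$h = - \frac{14}{19}$ ($h = \frac{14}{-19} = 14 \left(- \frac{1}{19}\right) = - \frac{14}{19} \approx -0.73684$)
$J{\left(V \right)} = V - \frac{-79 + V}{2 V}$
$\frac{1}{J{\left(h \right)} + \left(7720 - -25037\right)} = \frac{1}{\left(- \frac{1}{2} - \frac{14}{19} + \frac{79}{2 \left(- \frac{14}{19}\right)}\right) + \left(7720 - -25037\right)} = \frac{1}{\left(- \frac{1}{2} - \frac{14}{19} + \frac{79}{2} \left(- \frac{19}{14}\right)\right) + \left(7720 + 25037\right)} = \frac{1}{\left(- \frac{1}{2} - \frac{14}{19} - \frac{1501}{28}\right) + 32757} = \frac{1}{- \frac{29177}{532} + 32757} = \frac{1}{\frac{17397547}{532}} = \frac{532}{17397547}$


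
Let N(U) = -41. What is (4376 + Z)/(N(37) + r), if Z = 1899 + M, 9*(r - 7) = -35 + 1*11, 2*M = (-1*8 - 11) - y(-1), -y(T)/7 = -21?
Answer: -9288/55 ≈ -168.87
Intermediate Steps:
y(T) = 147 (y(T) = -7*(-21) = 147)
M = -83 (M = ((-1*8 - 11) - 1*147)/2 = ((-8 - 11) - 147)/2 = (-19 - 147)/2 = (½)*(-166) = -83)
r = 13/3 (r = 7 + (-35 + 1*11)/9 = 7 + (-35 + 11)/9 = 7 + (⅑)*(-24) = 7 - 8/3 = 13/3 ≈ 4.3333)
Z = 1816 (Z = 1899 - 83 = 1816)
(4376 + Z)/(N(37) + r) = (4376 + 1816)/(-41 + 13/3) = 6192/(-110/3) = 6192*(-3/110) = -9288/55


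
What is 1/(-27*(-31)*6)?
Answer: 1/5022 ≈ 0.00019912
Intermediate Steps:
1/(-27*(-31)*6) = 1/(837*6) = 1/5022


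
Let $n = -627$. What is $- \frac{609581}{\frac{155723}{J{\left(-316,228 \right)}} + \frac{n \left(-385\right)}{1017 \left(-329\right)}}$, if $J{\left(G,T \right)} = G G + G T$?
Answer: $- \frac{270083922861984}{2161481599} \approx -1.2495 \cdot 10^{5}$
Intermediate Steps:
$J{\left(G,T \right)} = G^{2} + G T$
$- \frac{609581}{\frac{155723}{J{\left(-316,228 \right)}} + \frac{n \left(-385\right)}{1017 \left(-329\right)}} = - \frac{609581}{\frac{155723}{\left(-316\right) \left(-316 + 228\right)} + \frac{\left(-627\right) \left(-385\right)}{1017 \left(-329\right)}} = - \frac{609581}{\frac{155723}{\left(-316\right) \left(-88\right)} + \frac{241395}{-334593}} = - \frac{609581}{\frac{155723}{27808} + 241395 \left(- \frac{1}{334593}\right)} = - \frac{609581}{155723 \cdot \frac{1}{27808} - \frac{11495}{15933}} = - \frac{609581}{\frac{155723}{27808} - \frac{11495}{15933}} = - \frac{609581}{\frac{2161481599}{443064864}} = \left(-609581\right) \frac{443064864}{2161481599} = - \frac{270083922861984}{2161481599}$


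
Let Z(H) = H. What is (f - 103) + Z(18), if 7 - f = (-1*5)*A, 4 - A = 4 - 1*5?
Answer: -53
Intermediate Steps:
A = 5 (A = 4 - (4 - 1*5) = 4 - (4 - 5) = 4 - 1*(-1) = 4 + 1 = 5)
f = 32 (f = 7 - (-1*5)*5 = 7 - (-5)*5 = 7 - 1*(-25) = 7 + 25 = 32)
(f - 103) + Z(18) = (32 - 103) + 18 = -71 + 18 = -53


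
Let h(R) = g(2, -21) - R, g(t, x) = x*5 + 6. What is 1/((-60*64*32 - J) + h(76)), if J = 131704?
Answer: -1/254759 ≈ -3.9253e-6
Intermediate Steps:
g(t, x) = 6 + 5*x (g(t, x) = 5*x + 6 = 6 + 5*x)
h(R) = -99 - R (h(R) = (6 + 5*(-21)) - R = (6 - 105) - R = -99 - R)
1/((-60*64*32 - J) + h(76)) = 1/((-60*64*32 - 1*131704) + (-99 - 1*76)) = 1/((-3840*32 - 131704) + (-99 - 76)) = 1/((-122880 - 131704) - 175) = 1/(-254584 - 175) = 1/(-254759) = -1/254759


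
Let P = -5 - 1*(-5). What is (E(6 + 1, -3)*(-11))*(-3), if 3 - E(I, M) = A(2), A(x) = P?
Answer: 99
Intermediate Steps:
P = 0 (P = -5 + 5 = 0)
A(x) = 0
E(I, M) = 3 (E(I, M) = 3 - 1*0 = 3 + 0 = 3)
(E(6 + 1, -3)*(-11))*(-3) = (3*(-11))*(-3) = -33*(-3) = 99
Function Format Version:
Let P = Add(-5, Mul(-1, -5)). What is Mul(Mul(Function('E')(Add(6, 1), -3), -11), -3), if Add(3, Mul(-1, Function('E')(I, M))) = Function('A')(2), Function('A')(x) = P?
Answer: 99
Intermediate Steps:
P = 0 (P = Add(-5, 5) = 0)
Function('A')(x) = 0
Function('E')(I, M) = 3 (Function('E')(I, M) = Add(3, Mul(-1, 0)) = Add(3, 0) = 3)
Mul(Mul(Function('E')(Add(6, 1), -3), -11), -3) = Mul(Mul(3, -11), -3) = Mul(-33, -3) = 99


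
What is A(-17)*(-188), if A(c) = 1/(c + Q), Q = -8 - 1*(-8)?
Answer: 188/17 ≈ 11.059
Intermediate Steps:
Q = 0 (Q = -8 + 8 = 0)
A(c) = 1/c (A(c) = 1/(c + 0) = 1/c)
A(-17)*(-188) = -188/(-17) = -1/17*(-188) = 188/17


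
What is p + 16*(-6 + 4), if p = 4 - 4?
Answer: -32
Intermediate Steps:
p = 0
p + 16*(-6 + 4) = 0 + 16*(-6 + 4) = 0 + 16*(-2) = 0 - 32 = -32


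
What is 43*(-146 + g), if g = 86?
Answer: -2580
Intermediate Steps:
43*(-146 + g) = 43*(-146 + 86) = 43*(-60) = -2580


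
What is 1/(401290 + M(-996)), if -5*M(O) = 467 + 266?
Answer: 5/2005717 ≈ 2.4929e-6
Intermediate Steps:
M(O) = -733/5 (M(O) = -(467 + 266)/5 = -1/5*733 = -733/5)
1/(401290 + M(-996)) = 1/(401290 - 733/5) = 1/(2005717/5) = 5/2005717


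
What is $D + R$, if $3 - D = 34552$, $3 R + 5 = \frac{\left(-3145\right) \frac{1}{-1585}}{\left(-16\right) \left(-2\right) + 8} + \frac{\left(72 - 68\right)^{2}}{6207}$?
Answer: $- \frac{8157901676437}{236114280} \approx -34551.0$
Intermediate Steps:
$R = - \frac{389416717}{236114280}$ ($R = - \frac{5}{3} + \frac{\frac{\left(-3145\right) \frac{1}{-1585}}{\left(-16\right) \left(-2\right) + 8} + \frac{\left(72 - 68\right)^{2}}{6207}}{3} = - \frac{5}{3} + \frac{\frac{\left(-3145\right) \left(- \frac{1}{1585}\right)}{32 + 8} + 4^{2} \cdot \frac{1}{6207}}{3} = - \frac{5}{3} + \frac{\frac{629}{317 \cdot 40} + 16 \cdot \frac{1}{6207}}{3} = - \frac{5}{3} + \frac{\frac{629}{317} \cdot \frac{1}{40} + \frac{16}{6207}}{3} = - \frac{5}{3} + \frac{\frac{629}{12680} + \frac{16}{6207}}{3} = - \frac{5}{3} + \frac{1}{3} \cdot \frac{4107083}{78704760} = - \frac{5}{3} + \frac{4107083}{236114280} = - \frac{389416717}{236114280} \approx -1.6493$)
$D = -34549$ ($D = 3 - 34552 = -34549$)
$D + R = -34549 - \frac{389416717}{236114280} = - \frac{8157901676437}{236114280}$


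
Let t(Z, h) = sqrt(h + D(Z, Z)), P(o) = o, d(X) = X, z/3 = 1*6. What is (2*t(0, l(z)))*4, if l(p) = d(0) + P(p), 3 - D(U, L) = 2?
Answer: 8*sqrt(19) ≈ 34.871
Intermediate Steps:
z = 18 (z = 3*(1*6) = 3*6 = 18)
D(U, L) = 1 (D(U, L) = 3 - 1*2 = 3 - 2 = 1)
l(p) = p (l(p) = 0 + p = p)
t(Z, h) = sqrt(1 + h) (t(Z, h) = sqrt(h + 1) = sqrt(1 + h))
(2*t(0, l(z)))*4 = (2*sqrt(1 + 18))*4 = (2*sqrt(19))*4 = 8*sqrt(19)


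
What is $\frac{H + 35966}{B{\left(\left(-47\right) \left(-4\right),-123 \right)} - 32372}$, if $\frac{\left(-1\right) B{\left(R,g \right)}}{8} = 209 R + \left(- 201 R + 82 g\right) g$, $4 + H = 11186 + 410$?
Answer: $- \frac{23779}{23727362} \approx -0.0010022$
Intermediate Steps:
$H = 11592$ ($H = -4 + \left(11186 + 410\right) = -4 + 11596 = 11592$)
$B{\left(R,g \right)} = - 1672 R - 8 g \left(- 201 R + 82 g\right)$ ($B{\left(R,g \right)} = - 8 \left(209 R + \left(- 201 R + 82 g\right) g\right) = - 8 \left(209 R + g \left(- 201 R + 82 g\right)\right) = - 1672 R - 8 g \left(- 201 R + 82 g\right)$)
$\frac{H + 35966}{B{\left(\left(-47\right) \left(-4\right),-123 \right)} - 32372} = \frac{11592 + 35966}{\left(- 1672 \left(\left(-47\right) \left(-4\right)\right) - 656 \left(-123\right)^{2} + 1608 \left(\left(-47\right) \left(-4\right)\right) \left(-123\right)\right) - 32372} = \frac{47558}{\left(\left(-1672\right) 188 - 9924624 + 1608 \cdot 188 \left(-123\right)\right) - 32372} = \frac{47558}{\left(-314336 - 9924624 - 37183392\right) - 32372} = \frac{47558}{-47422352 - 32372} = \frac{47558}{-47454724} = 47558 \left(- \frac{1}{47454724}\right) = - \frac{23779}{23727362}$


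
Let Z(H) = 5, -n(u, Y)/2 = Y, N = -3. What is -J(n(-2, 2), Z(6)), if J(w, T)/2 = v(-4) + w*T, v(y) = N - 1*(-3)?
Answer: 40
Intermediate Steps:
n(u, Y) = -2*Y
v(y) = 0 (v(y) = -3 - 1*(-3) = -3 + 3 = 0)
J(w, T) = 2*T*w (J(w, T) = 2*(0 + w*T) = 2*(0 + T*w) = 2*(T*w) = 2*T*w)
-J(n(-2, 2), Z(6)) = -2*5*(-2*2) = -2*5*(-4) = -1*(-40) = 40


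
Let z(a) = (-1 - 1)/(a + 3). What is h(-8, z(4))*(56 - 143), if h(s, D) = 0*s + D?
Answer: 174/7 ≈ 24.857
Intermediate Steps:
z(a) = -2/(3 + a)
h(s, D) = D (h(s, D) = 0 + D = D)
h(-8, z(4))*(56 - 143) = (-2/(3 + 4))*(56 - 143) = -2/7*(-87) = 174/7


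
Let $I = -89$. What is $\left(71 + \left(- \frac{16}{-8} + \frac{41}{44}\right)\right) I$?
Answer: $- \frac{289517}{44} \approx -6579.9$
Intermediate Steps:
$\left(71 + \left(- \frac{16}{-8} + \frac{41}{44}\right)\right) I = \left(71 + \left(- \frac{16}{-8} + \frac{41}{44}\right)\right) \left(-89\right) = \left(71 + \left(\left(-16\right) \left(- \frac{1}{8}\right) + 41 \cdot \frac{1}{44}\right)\right) \left(-89\right) = \left(71 + \left(2 + \frac{41}{44}\right)\right) \left(-89\right) = \left(71 + \frac{129}{44}\right) \left(-89\right) = \frac{3253}{44} \left(-89\right) = - \frac{289517}{44}$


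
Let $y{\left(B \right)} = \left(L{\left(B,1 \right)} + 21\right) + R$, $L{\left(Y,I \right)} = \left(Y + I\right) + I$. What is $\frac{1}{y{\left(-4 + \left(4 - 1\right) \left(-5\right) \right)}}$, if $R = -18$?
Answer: $- \frac{1}{14} \approx -0.071429$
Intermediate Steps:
$L{\left(Y,I \right)} = Y + 2 I$ ($L{\left(Y,I \right)} = \left(I + Y\right) + I = Y + 2 I$)
$y{\left(B \right)} = 5 + B$ ($y{\left(B \right)} = \left(\left(B + 2 \cdot 1\right) + 21\right) - 18 = \left(\left(B + 2\right) + 21\right) - 18 = \left(\left(2 + B\right) + 21\right) - 18 = \left(23 + B\right) - 18 = 5 + B$)
$\frac{1}{y{\left(-4 + \left(4 - 1\right) \left(-5\right) \right)}} = \frac{1}{5 + \left(-4 + \left(4 - 1\right) \left(-5\right)\right)} = \frac{1}{5 + \left(-4 + 3 \left(-5\right)\right)} = \frac{1}{5 - 19} = \frac{1}{-14} = - \frac{1}{14}$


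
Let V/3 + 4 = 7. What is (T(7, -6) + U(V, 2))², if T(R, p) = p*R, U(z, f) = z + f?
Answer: 961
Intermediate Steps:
V = 9 (V = -12 + 3*7 = -12 + 21 = 9)
U(z, f) = f + z
T(R, p) = R*p
(T(7, -6) + U(V, 2))² = (7*(-6) + (2 + 9))² = (-42 + 11)² = (-31)² = 961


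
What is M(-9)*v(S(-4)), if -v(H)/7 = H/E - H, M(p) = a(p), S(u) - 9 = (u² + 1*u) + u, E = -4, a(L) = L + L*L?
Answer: 10710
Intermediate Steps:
a(L) = L + L²
S(u) = 9 + u² + 2*u (S(u) = 9 + ((u² + 1*u) + u) = 9 + ((u² + u) + u) = 9 + ((u + u²) + u) = 9 + (u² + 2*u) = 9 + u² + 2*u)
M(p) = p*(1 + p)
v(H) = 35*H/4 (v(H) = -7*(H/(-4) - H) = -7*(H*(-¼) - H) = -7*(-H/4 - H) = -(-35)*H/4 = 35*H/4)
M(-9)*v(S(-4)) = (-9*(1 - 9))*(35*(9 + (-4)² + 2*(-4))/4) = (-9*(-8))*(35*(9 + 16 - 8)/4) = 72*((35/4)*17) = 72*(595/4) = 10710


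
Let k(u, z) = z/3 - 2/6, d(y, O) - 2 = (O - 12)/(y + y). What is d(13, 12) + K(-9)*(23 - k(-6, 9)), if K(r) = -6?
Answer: -120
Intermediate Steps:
d(y, O) = 2 + (-12 + O)/(2*y) (d(y, O) = 2 + (O - 12)/(y + y) = 2 + (-12 + O)/((2*y)) = 2 + (-12 + O)*(1/(2*y)) = 2 + (-12 + O)/(2*y))
k(u, z) = -⅓ + z/3 (k(u, z) = z*(⅓) - 2*⅙ = z/3 - ⅓ = -⅓ + z/3)
d(13, 12) + K(-9)*(23 - k(-6, 9)) = (½)*(-12 + 12 + 4*13)/13 - 6*(23 - (-⅓ + (⅓)*9)) = (½)*(1/13)*(-12 + 12 + 52) - 6*(23 - (-⅓ + 3)) = (½)*(1/13)*52 - 6*(23 - 1*8/3) = 2 - 6*(23 - 8/3) = 2 - 6*61/3 = 2 - 122 = -120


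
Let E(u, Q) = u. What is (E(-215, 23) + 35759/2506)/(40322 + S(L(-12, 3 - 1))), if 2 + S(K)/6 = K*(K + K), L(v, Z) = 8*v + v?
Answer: -503031/451776668 ≈ -0.0011135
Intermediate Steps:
L(v, Z) = 9*v
S(K) = -12 + 12*K² (S(K) = -12 + 6*(K*(K + K)) = -12 + 6*(K*(2*K)) = -12 + 6*(2*K²) = -12 + 12*K²)
(E(-215, 23) + 35759/2506)/(40322 + S(L(-12, 3 - 1))) = (-215 + 35759/2506)/(40322 + (-12 + 12*(9*(-12))²)) = (-215 + 35759*(1/2506))/(40322 + (-12 + 12*(-108)²)) = (-215 + 35759/2506)/(40322 + (-12 + 12*11664)) = -503031/(2506*(40322 + (-12 + 139968))) = -503031/(2506*(40322 + 139956)) = -503031/2506/180278 = -503031/2506*1/180278 = -503031/451776668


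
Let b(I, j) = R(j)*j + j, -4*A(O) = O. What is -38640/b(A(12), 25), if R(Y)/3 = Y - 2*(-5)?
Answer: -3864/265 ≈ -14.581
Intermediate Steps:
A(O) = -O/4
R(Y) = 30 + 3*Y (R(Y) = 3*(Y - 2*(-5)) = 3*(Y + 10) = 3*(10 + Y) = 30 + 3*Y)
b(I, j) = j + j*(30 + 3*j) (b(I, j) = (30 + 3*j)*j + j = j*(30 + 3*j) + j = j + j*(30 + 3*j))
-38640/b(A(12), 25) = -38640*1/(25*(31 + 3*25)) = -38640*1/(25*(31 + 75)) = -38640/(25*106) = -38640/2650 = -38640*1/2650 = -3864/265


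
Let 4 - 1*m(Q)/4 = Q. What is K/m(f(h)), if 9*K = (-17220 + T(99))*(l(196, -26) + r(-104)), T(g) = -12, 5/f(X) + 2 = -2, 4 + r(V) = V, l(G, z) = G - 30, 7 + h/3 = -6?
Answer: -333152/63 ≈ -5288.1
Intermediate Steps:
h = -39 (h = -21 + 3*(-6) = -21 - 18 = -39)
l(G, z) = -30 + G
r(V) = -4 + V
f(X) = -5/4 (f(X) = 5/(-2 - 2) = 5/(-4) = 5*(-¼) = -5/4)
m(Q) = 16 - 4*Q
K = -333152/3 (K = ((-17220 - 12)*((-30 + 196) + (-4 - 104)))/9 = (-17232*(166 - 108))/9 = (-17232*58)/9 = (⅑)*(-999456) = -333152/3 ≈ -1.1105e+5)
K/m(f(h)) = -333152/(3*(16 - 4*(-5/4))) = -333152/(3*(16 + 5)) = -333152/3/21 = -333152/3*1/21 = -333152/63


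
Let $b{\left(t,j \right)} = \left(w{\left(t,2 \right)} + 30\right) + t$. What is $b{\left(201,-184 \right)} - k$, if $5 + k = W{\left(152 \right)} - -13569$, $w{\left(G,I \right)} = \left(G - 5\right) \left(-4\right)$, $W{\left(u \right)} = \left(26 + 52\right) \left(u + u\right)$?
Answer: $-37829$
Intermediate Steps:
$W{\left(u \right)} = 156 u$ ($W{\left(u \right)} = 78 \cdot 2 u = 156 u$)
$w{\left(G,I \right)} = 20 - 4 G$ ($w{\left(G,I \right)} = \left(-5 + G\right) \left(-4\right) = 20 - 4 G$)
$b{\left(t,j \right)} = 50 - 3 t$ ($b{\left(t,j \right)} = \left(\left(20 - 4 t\right) + 30\right) + t = \left(50 - 4 t\right) + t = 50 - 3 t$)
$k = 37276$ ($k = -5 + \left(156 \cdot 152 - -13569\right) = -5 + \left(23712 + 13569\right) = -5 + 37281 = 37276$)
$b{\left(201,-184 \right)} - k = \left(50 - 603\right) - 37276 = -553 - 37276 = -37829$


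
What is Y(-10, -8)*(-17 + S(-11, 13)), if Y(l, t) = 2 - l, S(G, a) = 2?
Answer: -180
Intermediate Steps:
Y(-10, -8)*(-17 + S(-11, 13)) = (2 - 1*(-10))*(-17 + 2) = (2 + 10)*(-15) = 12*(-15) = -180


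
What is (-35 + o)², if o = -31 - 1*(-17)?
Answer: 2401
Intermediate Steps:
o = -14 (o = -31 + 17 = -14)
(-35 + o)² = (-35 - 14)² = (-49)² = 2401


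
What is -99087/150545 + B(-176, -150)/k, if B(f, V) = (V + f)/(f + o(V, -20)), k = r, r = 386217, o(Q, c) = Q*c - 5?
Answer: -107880596532571/163905224869035 ≈ -0.65819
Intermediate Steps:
o(Q, c) = -5 + Q*c
k = 386217
B(f, V) = (V + f)/(-5 + f - 20*V) (B(f, V) = (V + f)/(f + (-5 + V*(-20))) = (V + f)/(f + (-5 - 20*V)) = (V + f)/(-5 + f - 20*V))
-99087/150545 + B(-176, -150)/k = -99087/150545 + ((-150 - 176)/(-5 - 176 - 20*(-150)))/386217 = -99087*1/150545 + (-326/(-5 - 176 + 3000))*(1/386217) = -99087/150545 + (-326/2819)*(1/386217) = -99087/150545 + ((1/2819)*(-326))*(1/386217) = -99087/150545 - 326/2819*1/386217 = -99087/150545 - 326/1088745723 = -107880596532571/163905224869035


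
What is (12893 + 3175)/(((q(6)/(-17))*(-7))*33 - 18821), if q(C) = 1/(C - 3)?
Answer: -68289/79970 ≈ -0.85393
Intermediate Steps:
q(C) = 1/(-3 + C)
(12893 + 3175)/(((q(6)/(-17))*(-7))*33 - 18821) = (12893 + 3175)/(((1/((-3 + 6)*(-17)))*(-7))*33 - 18821) = 16068/(((-1/17/3)*(-7))*33 - 18821) = 16068/((((1/3)*(-1/17))*(-7))*33 - 18821) = 16068/(-1/51*(-7)*33 - 18821) = 16068/((7/51)*33 - 18821) = 16068/(77/17 - 18821) = 16068/(-319880/17) = 16068*(-17/319880) = -68289/79970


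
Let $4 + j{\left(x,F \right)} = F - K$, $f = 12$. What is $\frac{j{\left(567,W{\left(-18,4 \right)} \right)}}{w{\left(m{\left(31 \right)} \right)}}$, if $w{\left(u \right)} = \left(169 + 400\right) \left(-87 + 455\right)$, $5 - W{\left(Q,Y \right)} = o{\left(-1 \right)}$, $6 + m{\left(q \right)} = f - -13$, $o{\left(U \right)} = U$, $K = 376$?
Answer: $- \frac{187}{104696} \approx -0.0017861$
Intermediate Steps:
$m{\left(q \right)} = 19$ ($m{\left(q \right)} = -6 + \left(12 - -13\right) = -6 + \left(12 + 13\right) = -6 + 25 = 19$)
$W{\left(Q,Y \right)} = 6$ ($W{\left(Q,Y \right)} = 5 - -1 = 5 + 1 = 6$)
$w{\left(u \right)} = 209392$ ($w{\left(u \right)} = 569 \cdot 368 = 209392$)
$j{\left(x,F \right)} = -380 + F$ ($j{\left(x,F \right)} = -4 + \left(F - 376\right) = -4 + \left(-376 + F\right) = -380 + F$)
$\frac{j{\left(567,W{\left(-18,4 \right)} \right)}}{w{\left(m{\left(31 \right)} \right)}} = \frac{-380 + 6}{209392} = \left(-374\right) \frac{1}{209392} = - \frac{187}{104696}$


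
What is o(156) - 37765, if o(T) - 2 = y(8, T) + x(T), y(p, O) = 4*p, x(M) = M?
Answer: -37575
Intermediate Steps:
o(T) = 34 + T (o(T) = 2 + (4*8 + T) = 2 + (32 + T) = 34 + T)
o(156) - 37765 = (34 + 156) - 37765 = 190 - 37765 = -37575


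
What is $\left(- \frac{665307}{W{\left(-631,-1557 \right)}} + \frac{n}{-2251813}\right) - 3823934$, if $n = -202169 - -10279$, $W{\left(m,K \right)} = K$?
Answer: $- \frac{1489499188605797}{389563649} \approx -3.8235 \cdot 10^{6}$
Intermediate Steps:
$n = -191890$ ($n = -202169 + 10279 = -191890$)
$\left(- \frac{665307}{W{\left(-631,-1557 \right)}} + \frac{n}{-2251813}\right) - 3823934 = \left(- \frac{665307}{-1557} - \frac{191890}{-2251813}\right) - 3823934 = \left(\left(-665307\right) \left(- \frac{1}{1557}\right) - - \frac{191890}{2251813}\right) - 3823934 = \left(\frac{73923}{173} + \frac{191890}{2251813}\right) - 3823934 = \frac{166493969369}{389563649} - 3823934 = - \frac{1489499188605797}{389563649}$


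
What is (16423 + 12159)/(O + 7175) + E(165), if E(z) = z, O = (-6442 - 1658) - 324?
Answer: 177503/1249 ≈ 142.12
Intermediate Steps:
O = -8424 (O = -8100 - 324 = -8424)
(16423 + 12159)/(O + 7175) + E(165) = (16423 + 12159)/(-8424 + 7175) + 165 = 28582/(-1249) + 165 = 28582*(-1/1249) + 165 = -28582/1249 + 165 = 177503/1249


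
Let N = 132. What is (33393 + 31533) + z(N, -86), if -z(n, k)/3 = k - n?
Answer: 65580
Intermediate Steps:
z(n, k) = -3*k + 3*n (z(n, k) = -3*(k - n) = -3*k + 3*n)
(33393 + 31533) + z(N, -86) = (33393 + 31533) + (-3*(-86) + 3*132) = 64926 + (258 + 396) = 64926 + 654 = 65580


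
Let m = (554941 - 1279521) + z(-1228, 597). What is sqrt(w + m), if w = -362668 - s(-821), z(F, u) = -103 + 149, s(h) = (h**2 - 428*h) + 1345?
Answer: 2*I*sqrt(528494) ≈ 1454.0*I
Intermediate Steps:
s(h) = 1345 + h**2 - 428*h
z(F, u) = 46
w = -1389442 (w = -362668 - (1345 + (-821)**2 - 428*(-821)) = -362668 - (1345 + 674041 + 351388) = -362668 - 1*1026774 = -362668 - 1026774 = -1389442)
m = -724534 (m = (554941 - 1279521) + 46 = -724580 + 46 = -724534)
sqrt(w + m) = sqrt(-1389442 - 724534) = sqrt(-2113976) = 2*I*sqrt(528494)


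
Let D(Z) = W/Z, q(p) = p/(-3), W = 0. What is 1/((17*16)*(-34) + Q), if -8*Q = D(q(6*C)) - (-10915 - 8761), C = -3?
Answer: -2/23415 ≈ -8.5415e-5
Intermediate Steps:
q(p) = -p/3 (q(p) = p*(-⅓) = -p/3)
D(Z) = 0 (D(Z) = 0/Z = 0)
Q = -4919/2 (Q = -(0 - (-10915 - 8761))/8 = -(0 - 1*(-19676))/8 = -(0 + 19676)/8 = -⅛*19676 = -4919/2 ≈ -2459.5)
1/((17*16)*(-34) + Q) = 1/((17*16)*(-34) - 4919/2) = 1/(272*(-34) - 4919/2) = 1/(-9248 - 4919/2) = 1/(-23415/2) = -2/23415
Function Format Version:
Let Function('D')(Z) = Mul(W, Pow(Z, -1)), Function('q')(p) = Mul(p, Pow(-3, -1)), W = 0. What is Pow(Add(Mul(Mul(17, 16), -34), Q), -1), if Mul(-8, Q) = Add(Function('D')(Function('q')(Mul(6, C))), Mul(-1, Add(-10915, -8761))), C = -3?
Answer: Rational(-2, 23415) ≈ -8.5415e-5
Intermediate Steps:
Function('q')(p) = Mul(Rational(-1, 3), p) (Function('q')(p) = Mul(p, Rational(-1, 3)) = Mul(Rational(-1, 3), p))
Function('D')(Z) = 0 (Function('D')(Z) = Mul(0, Pow(Z, -1)) = 0)
Q = Rational(-4919, 2) (Q = Mul(Rational(-1, 8), Add(0, Mul(-1, Add(-10915, -8761)))) = Mul(Rational(-1, 8), Add(0, Mul(-1, -19676))) = Mul(Rational(-1, 8), Add(0, 19676)) = Mul(Rational(-1, 8), 19676) = Rational(-4919, 2) ≈ -2459.5)
Pow(Add(Mul(Mul(17, 16), -34), Q), -1) = Pow(Add(Mul(Mul(17, 16), -34), Rational(-4919, 2)), -1) = Pow(Add(Mul(272, -34), Rational(-4919, 2)), -1) = Pow(Add(-9248, Rational(-4919, 2)), -1) = Pow(Rational(-23415, 2), -1) = Rational(-2, 23415)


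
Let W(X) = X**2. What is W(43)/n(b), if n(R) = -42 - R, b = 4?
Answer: -1849/46 ≈ -40.196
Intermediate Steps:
W(43)/n(b) = 43**2/(-42 - 1*4) = 1849/(-42 - 4) = 1849/(-46) = 1849*(-1/46) = -1849/46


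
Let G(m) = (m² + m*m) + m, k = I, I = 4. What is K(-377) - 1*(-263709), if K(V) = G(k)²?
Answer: 265005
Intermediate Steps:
k = 4
G(m) = m + 2*m² (G(m) = (m² + m²) + m = 2*m² + m = m + 2*m²)
K(V) = 1296 (K(V) = (4*(1 + 2*4))² = (4*(1 + 8))² = (4*9)² = 36² = 1296)
K(-377) - 1*(-263709) = 1296 - 1*(-263709) = 1296 + 263709 = 265005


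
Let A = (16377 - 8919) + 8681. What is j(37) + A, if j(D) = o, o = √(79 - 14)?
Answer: 16139 + √65 ≈ 16147.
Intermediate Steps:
A = 16139 (A = 7458 + 8681 = 16139)
o = √65 ≈ 8.0623
j(D) = √65
j(37) + A = √65 + 16139 = 16139 + √65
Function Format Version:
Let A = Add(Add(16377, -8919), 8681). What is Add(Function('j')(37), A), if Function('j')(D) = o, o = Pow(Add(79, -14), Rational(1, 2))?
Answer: Add(16139, Pow(65, Rational(1, 2))) ≈ 16147.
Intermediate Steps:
A = 16139 (A = Add(7458, 8681) = 16139)
o = Pow(65, Rational(1, 2)) ≈ 8.0623
Function('j')(D) = Pow(65, Rational(1, 2))
Add(Function('j')(37), A) = Add(Pow(65, Rational(1, 2)), 16139) = Add(16139, Pow(65, Rational(1, 2)))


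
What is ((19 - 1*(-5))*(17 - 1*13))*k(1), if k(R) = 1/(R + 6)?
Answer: 96/7 ≈ 13.714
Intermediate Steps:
k(R) = 1/(6 + R)
((19 - 1*(-5))*(17 - 1*13))*k(1) = ((19 - 1*(-5))*(17 - 1*13))/(6 + 1) = ((19 + 5)*(17 - 13))/7 = (24*4)*(⅐) = 96*(⅐) = 96/7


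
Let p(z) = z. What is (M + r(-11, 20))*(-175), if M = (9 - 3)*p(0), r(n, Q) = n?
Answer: 1925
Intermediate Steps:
M = 0 (M = (9 - 3)*0 = 6*0 = 0)
(M + r(-11, 20))*(-175) = (0 - 11)*(-175) = -11*(-175) = 1925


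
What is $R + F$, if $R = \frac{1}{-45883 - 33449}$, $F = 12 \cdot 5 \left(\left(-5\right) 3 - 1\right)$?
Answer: $- \frac{76158721}{79332} \approx -960.0$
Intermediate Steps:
$F = -960$ ($F = 60 \left(-15 - 1\right) = 60 \left(-16\right) = -960$)
$R = - \frac{1}{79332}$ ($R = \frac{1}{-79332} = - \frac{1}{79332} \approx -1.2605 \cdot 10^{-5}$)
$R + F = - \frac{1}{79332} - 960 = - \frac{76158721}{79332}$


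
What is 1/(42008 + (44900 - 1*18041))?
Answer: 1/68867 ≈ 1.4521e-5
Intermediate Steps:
1/(42008 + (44900 - 1*18041)) = 1/(42008 + (44900 - 18041)) = 1/(42008 + 26859) = 1/68867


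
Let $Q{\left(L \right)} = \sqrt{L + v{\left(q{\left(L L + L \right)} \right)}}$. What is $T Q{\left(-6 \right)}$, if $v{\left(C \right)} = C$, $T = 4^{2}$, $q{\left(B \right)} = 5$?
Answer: $16 i \approx 16.0 i$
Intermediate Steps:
$T = 16$
$Q{\left(L \right)} = \sqrt{5 + L}$ ($Q{\left(L \right)} = \sqrt{L + 5} = \sqrt{5 + L}$)
$T Q{\left(-6 \right)} = 16 \sqrt{5 - 6} = 16 \sqrt{-1} = 16 i$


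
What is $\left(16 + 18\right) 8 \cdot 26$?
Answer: $7072$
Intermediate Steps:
$\left(16 + 18\right) 8 \cdot 26 = 34 \cdot 8 \cdot 26 = 272 \cdot 26 = 7072$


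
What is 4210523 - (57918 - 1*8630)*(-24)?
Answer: 5393435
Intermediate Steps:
4210523 - (57918 - 1*8630)*(-24) = 4210523 - (57918 - 8630)*(-24) = 4210523 - 49288*(-24) = 4210523 - 1*(-1182912) = 4210523 + 1182912 = 5393435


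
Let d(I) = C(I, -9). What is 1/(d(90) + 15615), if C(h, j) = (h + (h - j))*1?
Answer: 1/15804 ≈ 6.3275e-5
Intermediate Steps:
C(h, j) = -j + 2*h (C(h, j) = (-j + 2*h)*1 = -j + 2*h)
d(I) = 9 + 2*I (d(I) = -1*(-9) + 2*I = 9 + 2*I)
1/(d(90) + 15615) = 1/((9 + 2*90) + 15615) = 1/((9 + 180) + 15615) = 1/(189 + 15615) = 1/15804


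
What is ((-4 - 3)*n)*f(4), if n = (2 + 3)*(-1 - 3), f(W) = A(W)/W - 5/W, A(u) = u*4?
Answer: 385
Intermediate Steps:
A(u) = 4*u
f(W) = 4 - 5/W (f(W) = (4*W)/W - 5/W = 4 - 5/W)
n = -20 (n = 5*(-4) = -20)
((-4 - 3)*n)*f(4) = ((-4 - 3)*(-20))*(4 - 5/4) = (-7*(-20))*(4 - 5*1/4) = 140*(4 - 5/4) = 140*(11/4) = 385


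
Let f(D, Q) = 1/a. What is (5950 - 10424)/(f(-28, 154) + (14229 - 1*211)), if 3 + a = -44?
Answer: -210278/658845 ≈ -0.31916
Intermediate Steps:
a = -47 (a = -3 - 44 = -47)
f(D, Q) = -1/47 (f(D, Q) = 1/(-47) = -1/47)
(5950 - 10424)/(f(-28, 154) + (14229 - 1*211)) = (5950 - 10424)/(-1/47 + (14229 - 1*211)) = -4474/(-1/47 + (14229 - 211)) = -4474/(-1/47 + 14018) = -4474/658845/47 = -4474*47/658845 = -210278/658845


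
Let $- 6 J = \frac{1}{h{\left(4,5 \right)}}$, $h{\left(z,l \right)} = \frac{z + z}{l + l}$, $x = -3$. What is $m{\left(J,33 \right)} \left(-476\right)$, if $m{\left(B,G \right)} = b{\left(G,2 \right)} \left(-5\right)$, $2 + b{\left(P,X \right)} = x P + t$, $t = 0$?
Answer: $-240380$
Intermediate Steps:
$h{\left(z,l \right)} = \frac{z}{l}$ ($h{\left(z,l \right)} = \frac{2 z}{2 l} = 2 z \frac{1}{2 l} = \frac{z}{l}$)
$J = - \frac{5}{24}$ ($J = - \frac{1}{6 \cdot \frac{4}{5}} = \left(- \frac{1}{6}\right) \frac{5}{4} = - \frac{5}{24} \approx -0.20833$)
$b{\left(P,X \right)} = -2 - 3 P$ ($b{\left(P,X \right)} = -2 + \left(- 3 P + 0\right) = -2 - 3 P$)
$m{\left(B,G \right)} = 10 + 15 G$ ($m{\left(B,G \right)} = \left(-2 - 3 G\right) \left(-5\right) = 10 + 15 G$)
$m{\left(J,33 \right)} \left(-476\right) = \left(10 + 15 \cdot 33\right) \left(-476\right) = \left(10 + 495\right) \left(-476\right) = 505 \left(-476\right) = -240380$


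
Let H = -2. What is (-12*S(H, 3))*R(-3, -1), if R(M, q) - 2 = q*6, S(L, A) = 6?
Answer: 288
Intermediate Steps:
R(M, q) = 2 + 6*q (R(M, q) = 2 + q*6 = 2 + 6*q)
(-12*S(H, 3))*R(-3, -1) = (-12*6)*(2 + 6*(-1)) = -72*(2 - 6) = -72*(-4) = 288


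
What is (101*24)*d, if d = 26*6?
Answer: 378144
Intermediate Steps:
d = 156
(101*24)*d = (101*24)*156 = 2424*156 = 378144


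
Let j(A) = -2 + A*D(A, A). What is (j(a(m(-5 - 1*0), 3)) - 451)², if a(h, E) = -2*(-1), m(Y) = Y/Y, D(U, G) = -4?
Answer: 212521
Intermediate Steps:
m(Y) = 1
a(h, E) = 2
j(A) = -2 - 4*A (j(A) = -2 + A*(-4) = -2 - 4*A)
(j(a(m(-5 - 1*0), 3)) - 451)² = ((-2 - 4*2) - 451)² = ((-2 - 8) - 451)² = (-10 - 451)² = (-461)² = 212521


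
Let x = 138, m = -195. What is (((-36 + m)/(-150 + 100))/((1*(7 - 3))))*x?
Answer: 15939/100 ≈ 159.39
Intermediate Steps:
(((-36 + m)/(-150 + 100))/((1*(7 - 3))))*x = (((-36 - 195)/(-150 + 100))/((1*(7 - 3))))*138 = ((-231/(-50))/((1*4)))*138 = (-231*(-1/50)/4)*138 = ((231/50)*(1/4))*138 = (231/200)*138 = 15939/100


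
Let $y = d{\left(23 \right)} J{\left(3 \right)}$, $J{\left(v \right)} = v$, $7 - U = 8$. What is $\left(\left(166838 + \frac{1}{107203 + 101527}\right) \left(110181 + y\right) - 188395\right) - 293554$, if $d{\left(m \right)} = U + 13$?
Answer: $\frac{3838106763071027}{208730} \approx 1.8388 \cdot 10^{10}$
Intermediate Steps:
$U = -1$ ($U = 7 - 8 = -1$)
$d{\left(m \right)} = 12$ ($d{\left(m \right)} = -1 + 13 = 12$)
$y = 36$ ($y = 12 \cdot 3 = 36$)
$\left(\left(166838 + \frac{1}{107203 + 101527}\right) \left(110181 + y\right) - 188395\right) - 293554 = \left(\left(166838 + \frac{1}{107203 + 101527}\right) \left(110181 + 36\right) - 188395\right) - 293554 = \left(\left(166838 + \frac{1}{208730}\right) 110217 - 188395\right) - 293554 = \left(\frac{34824095741}{208730} \cdot 110217 - 188395\right) - 293554 = \left(\frac{3838207360285797}{208730} - 188395\right) - 293554 = \frac{3838168036597447}{208730} - 293554 = \frac{3838106763071027}{208730}$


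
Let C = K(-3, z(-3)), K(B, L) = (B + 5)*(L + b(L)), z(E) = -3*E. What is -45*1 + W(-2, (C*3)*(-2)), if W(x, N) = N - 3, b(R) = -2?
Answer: -132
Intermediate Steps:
K(B, L) = (-2 + L)*(5 + B) (K(B, L) = (B + 5)*(L - 2) = (5 + B)*(-2 + L) = (-2 + L)*(5 + B))
C = 14 (C = -10 - 2*(-3) + 5*(-3*(-3)) - (-9)*(-3) = -10 + 6 + 5*9 - 3*9 = -10 + 6 + 45 - 27 = 14)
W(x, N) = -3 + N
-45*1 + W(-2, (C*3)*(-2)) = -45*1 + (-3 + (14*3)*(-2)) = -45 + (-3 + 42*(-2)) = -45 + (-3 - 84) = -45 - 87 = -132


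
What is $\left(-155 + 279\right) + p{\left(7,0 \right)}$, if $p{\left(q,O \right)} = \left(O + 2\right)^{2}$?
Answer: $128$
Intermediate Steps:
$p{\left(q,O \right)} = \left(2 + O\right)^{2}$
$\left(-155 + 279\right) + p{\left(7,0 \right)} = \left(-155 + 279\right) + \left(2 + 0\right)^{2} = 124 + 2^{2} = 124 + 4 = 128$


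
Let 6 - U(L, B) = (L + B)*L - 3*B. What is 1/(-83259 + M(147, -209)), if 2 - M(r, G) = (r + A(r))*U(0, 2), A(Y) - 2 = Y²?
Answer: -1/344353 ≈ -2.9040e-6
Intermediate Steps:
U(L, B) = 6 + 3*B - L*(B + L) (U(L, B) = 6 - ((L + B)*L - 3*B) = 6 - ((B + L)*L - 3*B) = 6 - (L*(B + L) - 3*B) = 6 - (-3*B + L*(B + L)) = 6 + (3*B - L*(B + L)) = 6 + 3*B - L*(B + L))
A(Y) = 2 + Y²
M(r, G) = -22 - 12*r - 12*r² (M(r, G) = 2 - (r + (2 + r²))*(6 - 1*0² + 3*2 - 1*2*0) = 2 - (2 + r + r²)*(6 - 1*0 + 6 + 0) = 2 - (2 + r + r²)*(6 + 0 + 6 + 0) = 2 - (2 + r + r²)*12 = 2 - (24 + 12*r + 12*r²) = 2 + (-24 - 12*r - 12*r²) = -22 - 12*r - 12*r²)
1/(-83259 + M(147, -209)) = 1/(-83259 + (-22 - 12*147 - 12*147²)) = 1/(-83259 + (-22 - 1764 - 12*21609)) = 1/(-83259 + (-22 - 1764 - 259308)) = 1/(-83259 - 261094) = 1/(-344353) = -1/344353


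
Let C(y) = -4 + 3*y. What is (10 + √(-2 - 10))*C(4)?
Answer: 80 + 16*I*√3 ≈ 80.0 + 27.713*I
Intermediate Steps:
(10 + √(-2 - 10))*C(4) = (10 + √(-2 - 10))*(-4 + 3*4) = (10 + √(-12))*(-4 + 12) = (10 + 2*I*√3)*8 = 80 + 16*I*√3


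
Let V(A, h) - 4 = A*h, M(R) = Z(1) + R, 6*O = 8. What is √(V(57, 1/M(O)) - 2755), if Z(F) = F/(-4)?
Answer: I*√456027/13 ≈ 51.946*I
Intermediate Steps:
Z(F) = -F/4 (Z(F) = F*(-¼) = -F/4)
O = 4/3 (O = (⅙)*8 = 4/3 ≈ 1.3333)
M(R) = -¼ + R (M(R) = -¼*1 + R = -¼ + R)
V(A, h) = 4 + A*h
√(V(57, 1/M(O)) - 2755) = √((4 + 57/(-¼ + 4/3)) - 2755) = √((4 + 57/(13/12)) - 2755) = √((4 + 57*(12/13)) - 2755) = √((4 + 684/13) - 2755) = √(736/13 - 2755) = √(-35079/13) = I*√456027/13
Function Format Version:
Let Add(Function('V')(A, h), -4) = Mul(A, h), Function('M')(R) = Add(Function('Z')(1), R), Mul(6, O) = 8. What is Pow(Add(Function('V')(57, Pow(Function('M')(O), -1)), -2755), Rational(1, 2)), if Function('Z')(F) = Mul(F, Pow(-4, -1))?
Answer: Mul(Rational(1, 13), I, Pow(456027, Rational(1, 2))) ≈ Mul(51.946, I)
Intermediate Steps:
Function('Z')(F) = Mul(Rational(-1, 4), F) (Function('Z')(F) = Mul(F, Rational(-1, 4)) = Mul(Rational(-1, 4), F))
O = Rational(4, 3) (O = Mul(Rational(1, 6), 8) = Rational(4, 3) ≈ 1.3333)
Function('M')(R) = Add(Rational(-1, 4), R) (Function('M')(R) = Add(Mul(Rational(-1, 4), 1), R) = Add(Rational(-1, 4), R))
Function('V')(A, h) = Add(4, Mul(A, h))
Pow(Add(Function('V')(57, Pow(Function('M')(O), -1)), -2755), Rational(1, 2)) = Pow(Add(Add(4, Mul(57, Pow(Add(Rational(-1, 4), Rational(4, 3)), -1))), -2755), Rational(1, 2)) = Pow(Add(Add(4, Mul(57, Pow(Rational(13, 12), -1))), -2755), Rational(1, 2)) = Pow(Add(Add(4, Mul(57, Rational(12, 13))), -2755), Rational(1, 2)) = Pow(Add(Add(4, Rational(684, 13)), -2755), Rational(1, 2)) = Pow(Add(Rational(736, 13), -2755), Rational(1, 2)) = Pow(Rational(-35079, 13), Rational(1, 2)) = Mul(Rational(1, 13), I, Pow(456027, Rational(1, 2)))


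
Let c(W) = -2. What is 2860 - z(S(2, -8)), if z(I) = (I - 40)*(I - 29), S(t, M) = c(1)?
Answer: 1558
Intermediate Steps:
S(t, M) = -2
z(I) = (-40 + I)*(-29 + I)
2860 - z(S(2, -8)) = 2860 - (1160 + (-2)² - 69*(-2)) = 2860 - (1160 + 4 + 138) = 2860 - 1*1302 = 2860 - 1302 = 1558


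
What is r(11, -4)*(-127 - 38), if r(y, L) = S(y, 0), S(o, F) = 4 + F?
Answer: -660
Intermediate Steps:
r(y, L) = 4 (r(y, L) = 4 + 0 = 4)
r(11, -4)*(-127 - 38) = 4*(-127 - 38) = 4*(-165) = -660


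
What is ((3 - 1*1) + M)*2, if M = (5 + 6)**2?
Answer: 246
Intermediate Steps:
M = 121 (M = 11**2 = 121)
((3 - 1*1) + M)*2 = ((3 - 1*1) + 121)*2 = ((3 - 1) + 121)*2 = (2 + 121)*2 = 123*2 = 246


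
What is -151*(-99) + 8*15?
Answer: 15069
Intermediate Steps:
-151*(-99) + 8*15 = 14949 + 120 = 15069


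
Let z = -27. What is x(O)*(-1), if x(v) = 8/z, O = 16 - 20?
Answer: 8/27 ≈ 0.29630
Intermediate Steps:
O = -4
x(v) = -8/27 (x(v) = 8/(-27) = 8*(-1/27) = -8/27)
x(O)*(-1) = -8/27*(-1) = 8/27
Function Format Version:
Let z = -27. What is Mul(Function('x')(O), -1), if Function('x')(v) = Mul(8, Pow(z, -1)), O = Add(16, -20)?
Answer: Rational(8, 27) ≈ 0.29630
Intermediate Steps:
O = -4
Function('x')(v) = Rational(-8, 27) (Function('x')(v) = Mul(8, Pow(-27, -1)) = Mul(8, Rational(-1, 27)) = Rational(-8, 27))
Mul(Function('x')(O), -1) = Mul(Rational(-8, 27), -1) = Rational(8, 27)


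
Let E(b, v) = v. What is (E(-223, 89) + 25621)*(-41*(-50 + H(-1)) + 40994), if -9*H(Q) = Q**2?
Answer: 3320335090/3 ≈ 1.1068e+9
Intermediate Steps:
H(Q) = -Q**2/9
(E(-223, 89) + 25621)*(-41*(-50 + H(-1)) + 40994) = (89 + 25621)*(-41*(-50 - 1/9*(-1)**2) + 40994) = 25710*(-41*(-50 - 1/9*1) + 40994) = 25710*(-41*(-50 - 1/9) + 40994) = 25710*(-41*(-451/9) + 40994) = 25710*(18491/9 + 40994) = 25710*(387437/9) = 3320335090/3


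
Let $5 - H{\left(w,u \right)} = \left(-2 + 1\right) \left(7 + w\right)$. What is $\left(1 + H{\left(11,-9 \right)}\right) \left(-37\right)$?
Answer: $-888$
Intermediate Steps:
$H{\left(w,u \right)} = 12 + w$ ($H{\left(w,u \right)} = 5 - \left(-2 + 1\right) \left(7 + w\right) = 5 - - (7 + w) = 5 - \left(-7 - w\right) = 5 + \left(7 + w\right) = 12 + w$)
$\left(1 + H{\left(11,-9 \right)}\right) \left(-37\right) = \left(1 + \left(12 + 11\right)\right) \left(-37\right) = \left(1 + 23\right) \left(-37\right) = 24 \left(-37\right) = -888$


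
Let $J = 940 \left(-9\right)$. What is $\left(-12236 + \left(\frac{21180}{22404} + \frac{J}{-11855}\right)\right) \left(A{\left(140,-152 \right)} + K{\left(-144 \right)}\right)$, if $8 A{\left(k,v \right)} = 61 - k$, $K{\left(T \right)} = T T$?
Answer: $- \frac{8979756360144857}{35413256} \approx -2.5357 \cdot 10^{8}$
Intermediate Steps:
$K{\left(T \right)} = T^{2}$
$A{\left(k,v \right)} = \frac{61}{8} - \frac{k}{8}$ ($A{\left(k,v \right)} = \frac{61 - k}{8} = \frac{61}{8} - \frac{k}{8}$)
$J = -8460$
$\left(-12236 + \left(\frac{21180}{22404} + \frac{J}{-11855}\right)\right) \left(A{\left(140,-152 \right)} + K{\left(-144 \right)}\right) = \left(-12236 + \left(\frac{21180}{22404} - \frac{8460}{-11855}\right)\right) \left(\left(\frac{61}{8} - \frac{35}{2}\right) + \left(-144\right)^{2}\right) = \left(-12236 + \left(21180 \cdot \frac{1}{22404} - - \frac{1692}{2371}\right)\right) \left(\left(\frac{61}{8} - \frac{35}{2}\right) + 20736\right) = \left(-12236 + \left(\frac{1765}{1867} + \frac{1692}{2371}\right)\right) \left(- \frac{79}{8} + 20736\right) = \left(-12236 + \frac{7343779}{4426657}\right) \frac{165809}{8} = \left(- \frac{54157231273}{4426657}\right) \frac{165809}{8} = - \frac{8979756360144857}{35413256}$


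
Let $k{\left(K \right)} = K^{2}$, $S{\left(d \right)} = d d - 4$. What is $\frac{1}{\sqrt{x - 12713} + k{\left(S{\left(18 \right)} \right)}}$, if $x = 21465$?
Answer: $\frac{6400}{655359453} - \frac{\sqrt{547}}{2621437812} \approx 9.7567 \cdot 10^{-6}$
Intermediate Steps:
$S{\left(d \right)} = -4 + d^{2}$ ($S{\left(d \right)} = d^{2} - 4 = -4 + d^{2}$)
$\frac{1}{\sqrt{x - 12713} + k{\left(S{\left(18 \right)} \right)}} = \frac{1}{\sqrt{21465 - 12713} + \left(-4 + 18^{2}\right)^{2}} = \frac{1}{\sqrt{8752} + \left(-4 + 324\right)^{2}} = \frac{1}{4 \sqrt{547} + 320^{2}} = \frac{1}{4 \sqrt{547} + 102400} = \frac{1}{102400 + 4 \sqrt{547}}$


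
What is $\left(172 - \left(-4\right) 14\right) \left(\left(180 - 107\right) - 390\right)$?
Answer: $-72276$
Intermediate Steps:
$\left(172 - \left(-4\right) 14\right) \left(\left(180 - 107\right) - 390\right) = \left(172 - -56\right) \left(73 - 390\right) = \left(172 + 56\right) \left(73 - 390\right) = 228 \left(-317\right) = -72276$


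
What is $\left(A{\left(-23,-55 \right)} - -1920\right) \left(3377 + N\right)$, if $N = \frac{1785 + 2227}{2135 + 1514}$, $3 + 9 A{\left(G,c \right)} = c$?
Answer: $\frac{70763389690}{10947} \approx 6.4642 \cdot 10^{6}$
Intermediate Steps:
$A{\left(G,c \right)} = - \frac{1}{3} + \frac{c}{9}$
$N = \frac{4012}{3649} \approx 1.0995$
$\left(A{\left(-23,-55 \right)} - -1920\right) \left(3377 + N\right) = \left(\left(- \frac{1}{3} + \frac{1}{9} \left(-55\right)\right) - -1920\right) \left(3377 + \frac{4012}{3649}\right) = \left(\left(- \frac{1}{3} - \frac{55}{9}\right) + 1920\right) \frac{12326685}{3649} = \left(- \frac{58}{9} + 1920\right) \frac{12326685}{3649} = \frac{17222}{9} \cdot \frac{12326685}{3649} = \frac{70763389690}{10947}$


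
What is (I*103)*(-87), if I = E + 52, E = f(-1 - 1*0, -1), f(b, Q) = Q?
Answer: -457011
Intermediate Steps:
E = -1
I = 51 (I = -1 + 52 = 51)
(I*103)*(-87) = (51*103)*(-87) = 5253*(-87) = -457011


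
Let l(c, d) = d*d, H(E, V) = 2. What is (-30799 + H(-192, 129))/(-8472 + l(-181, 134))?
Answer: -30797/9484 ≈ -3.2473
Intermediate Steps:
l(c, d) = d**2
(-30799 + H(-192, 129))/(-8472 + l(-181, 134)) = (-30799 + 2)/(-8472 + 134**2) = -30797/(-8472 + 17956) = -30797/9484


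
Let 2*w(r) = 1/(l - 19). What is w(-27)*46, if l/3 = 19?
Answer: 23/38 ≈ 0.60526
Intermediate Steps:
l = 57 (l = 3*19 = 57)
w(r) = 1/76 (w(r) = 1/(2*(57 - 19)) = (1/2)/38 = (1/2)*(1/38) = 1/76)
w(-27)*46 = (1/76)*46 = 23/38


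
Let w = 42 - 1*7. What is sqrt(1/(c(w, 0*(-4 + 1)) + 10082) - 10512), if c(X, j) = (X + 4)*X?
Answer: I*sqrt(1377427388761)/11447 ≈ 102.53*I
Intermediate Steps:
w = 35 (w = 42 - 7 = 35)
c(X, j) = X*(4 + X) (c(X, j) = (4 + X)*X = X*(4 + X))
sqrt(1/(c(w, 0*(-4 + 1)) + 10082) - 10512) = sqrt(1/(35*(4 + 35) + 10082) - 10512) = sqrt(1/(35*39 + 10082) - 10512) = sqrt(1/(1365 + 10082) - 10512) = sqrt(1/11447 - 10512) = sqrt(-120330863/11447) = I*sqrt(1377427388761)/11447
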